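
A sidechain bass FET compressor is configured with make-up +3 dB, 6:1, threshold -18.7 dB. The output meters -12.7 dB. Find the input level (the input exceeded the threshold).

Remove make-up: -12.7 − 3 = -15.7 dB.
The compressed level sits -15.7 − (-18.7) = 3 dB over threshold.
Undo the ratio: input overshoot = 3 × 6 = 18 dB, giving input = -0.7 dB.

-0.7 dB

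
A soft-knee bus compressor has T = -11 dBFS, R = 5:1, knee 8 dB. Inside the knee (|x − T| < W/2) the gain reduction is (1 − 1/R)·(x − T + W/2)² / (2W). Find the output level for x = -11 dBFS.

x − T + W/2 = -11 − (-11) + 4 = 4.
GR = (1 − 1/5) × 4² / 16 = 0.8 × 16 / 16 = 0.8 dB.
Output = -11 − 0.8 = -11.8 dBFS.

-11.8 dBFS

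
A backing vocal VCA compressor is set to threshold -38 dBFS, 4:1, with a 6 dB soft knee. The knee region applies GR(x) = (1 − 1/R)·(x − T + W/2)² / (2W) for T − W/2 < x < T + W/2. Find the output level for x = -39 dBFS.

x − T + W/2 = -39 − (-38) + 3 = 2.
GR = (1 − 1/4) × 2² / 12 = 0.75 × 4 / 12 = 0.25 dB.
Output = -39 − 0.25 = -39.25 dBFS.

-39.25 dBFS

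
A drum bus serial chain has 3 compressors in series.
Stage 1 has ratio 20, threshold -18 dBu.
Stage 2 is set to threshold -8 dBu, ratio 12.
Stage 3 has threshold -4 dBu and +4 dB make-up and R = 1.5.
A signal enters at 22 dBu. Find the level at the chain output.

Stage 1: overshoot 40 dB → 40/20 = 2 dB → -16 dBu.
Stage 2: -16 dBu is at or below the -8 dBu threshold — no compression; output -16 dBu.
Stage 3: -16 dBu is at or below the -4 dBu threshold — no compression; make-up brings it to -12 dBu.

-12 dBu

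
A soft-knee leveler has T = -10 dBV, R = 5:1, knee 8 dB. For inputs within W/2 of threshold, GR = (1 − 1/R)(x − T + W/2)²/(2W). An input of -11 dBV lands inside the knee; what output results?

-11.45 dBV

x − T + W/2 = -11 − (-10) + 4 = 3.
GR = (1 − 1/5) × 3² / 16 = 0.8 × 9 / 16 = 0.45 dB.
Output = -11 − 0.45 = -11.45 dBV.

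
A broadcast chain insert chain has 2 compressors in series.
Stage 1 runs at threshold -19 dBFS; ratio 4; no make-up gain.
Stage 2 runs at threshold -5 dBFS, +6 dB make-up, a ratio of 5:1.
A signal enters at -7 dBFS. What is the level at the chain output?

-10 dBFS

Stage 1: -7 dBFS is 12 dB over -19 dBFS; at 4:1 that becomes 3 dB over, giving -16 dBFS.
Stage 2: -16 dBFS ≤ -5 dBFS, so stage 2 doesn't engage; make-up brings it to -10 dBFS.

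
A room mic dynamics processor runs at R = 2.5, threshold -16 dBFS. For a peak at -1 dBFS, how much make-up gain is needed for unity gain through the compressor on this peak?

Overshoot 15 dB → 15/2.5 = 6 dB after compression, so the compressed level is -16 + 6 = -10 dBFS.
Make-up = target − compressed = -1 − (-10) = 9 dB.

9 dB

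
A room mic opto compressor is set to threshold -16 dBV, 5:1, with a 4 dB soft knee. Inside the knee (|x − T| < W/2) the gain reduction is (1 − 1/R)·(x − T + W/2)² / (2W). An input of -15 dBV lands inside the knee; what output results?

x − T + W/2 = -15 − (-16) + 2 = 3.
GR = (1 − 1/5) × 3² / 8 = 0.8 × 9 / 8 = 0.9 dB.
Output = -15 − 0.9 = -15.9 dBV.

-15.9 dBV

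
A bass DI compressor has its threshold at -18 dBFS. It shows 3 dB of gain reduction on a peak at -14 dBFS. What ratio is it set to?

Input overshoot = -14 − (-18) = 4 dB.
Output overshoot = 4 − 3 = 1 dB.
Ratio = input overshoot / output overshoot = 4 / 1 = 4.

4:1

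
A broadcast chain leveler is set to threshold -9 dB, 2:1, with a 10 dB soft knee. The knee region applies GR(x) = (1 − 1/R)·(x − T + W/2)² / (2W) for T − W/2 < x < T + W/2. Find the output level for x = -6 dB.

x − T + W/2 = -6 − (-9) + 5 = 8.
GR = (1 − 1/2) × 8² / 20 = 0.5 × 64 / 20 = 1.6 dB.
Output = -6 − 1.6 = -7.6 dB.

-7.6 dB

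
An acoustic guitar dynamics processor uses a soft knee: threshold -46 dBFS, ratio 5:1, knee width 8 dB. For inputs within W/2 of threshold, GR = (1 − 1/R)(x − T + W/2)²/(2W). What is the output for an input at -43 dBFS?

x − T + W/2 = -43 − (-46) + 4 = 7.
GR = (1 − 1/5) × 7² / 16 = 0.8 × 49 / 16 = 2.45 dB.
Output = -43 − 2.45 = -45.45 dBFS.

-45.45 dBFS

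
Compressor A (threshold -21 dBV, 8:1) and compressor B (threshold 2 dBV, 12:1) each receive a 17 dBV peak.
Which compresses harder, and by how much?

A, by 19.5 dB

A: overshoot 38 dB → output overshoot 4.75 dB → GR 33.25 dB.
B: overshoot 15 dB → output overshoot 1.25 dB → GR 13.75 dB.
Difference: 19.5 dB in favour of A.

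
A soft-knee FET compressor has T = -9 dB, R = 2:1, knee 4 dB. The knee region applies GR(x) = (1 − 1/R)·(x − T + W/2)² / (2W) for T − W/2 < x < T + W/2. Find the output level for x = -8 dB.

x − T + W/2 = -8 − (-9) + 2 = 3.
GR = (1 − 1/2) × 3² / 8 = 0.5 × 9 / 8 = 0.5625 dB.
Output = -8 − 0.5625 = -8.5625 dB.

-8.5625 dB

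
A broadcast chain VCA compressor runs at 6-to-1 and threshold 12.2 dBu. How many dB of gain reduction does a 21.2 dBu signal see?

21.2 dBu exceeds the threshold by 9 dB.
At 6:1, output sits 9/6 = 1.5 dB above threshold.
Gain reduction = 9 − 1.5 = 7.5 dB.

7.5 dB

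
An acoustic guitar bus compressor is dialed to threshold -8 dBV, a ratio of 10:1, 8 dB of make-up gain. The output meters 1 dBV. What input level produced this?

2 dBV

Before make-up, the level was 1 − 8 = -7 dBV.
The compressed level sits -7 − (-8) = 1 dB over threshold.
Undo the ratio: input overshoot = 1 × 10 = 10 dB, giving input = 2 dBV.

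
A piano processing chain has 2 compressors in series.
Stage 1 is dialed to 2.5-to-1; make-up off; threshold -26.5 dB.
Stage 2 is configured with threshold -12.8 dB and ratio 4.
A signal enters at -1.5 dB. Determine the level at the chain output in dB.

-16.5 dB

Stage 1: overshoot 25 dB → 25/2.5 = 10 dB → -16.5 dB.
Stage 2: below threshold (-16.5 ≤ -12.8); passes unchanged; output -16.5 dB.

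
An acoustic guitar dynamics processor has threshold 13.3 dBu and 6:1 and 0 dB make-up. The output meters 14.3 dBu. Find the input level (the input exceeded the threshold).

19.3 dBu

Post-compression overshoot = 14.3 − 13.3 = 1 dB.
Before 6:1 compression the overshoot was 1 × 6 = 6 dB, so input = 13.3 + 6 = 19.3 dBu.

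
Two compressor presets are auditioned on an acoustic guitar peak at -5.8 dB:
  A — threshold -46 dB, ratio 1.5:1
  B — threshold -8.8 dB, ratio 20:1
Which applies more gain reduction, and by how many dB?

A, by 10.55 dB

A: 40.2 dB over, compressed to 26.8 dB over, so 13.4 dB of GR.
B: 3 dB over, compressed to 0.15 dB over, so 2.85 dB of GR.
A reduces 10.55 dB more.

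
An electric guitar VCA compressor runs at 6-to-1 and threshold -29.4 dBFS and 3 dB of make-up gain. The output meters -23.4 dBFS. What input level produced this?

Before make-up, the level was -23.4 − 3 = -26.4 dBFS.
The compressed level sits -26.4 − (-29.4) = 3 dB over threshold.
Undo the ratio: input overshoot = 3 × 6 = 18 dB, giving input = -11.4 dBFS.

-11.4 dBFS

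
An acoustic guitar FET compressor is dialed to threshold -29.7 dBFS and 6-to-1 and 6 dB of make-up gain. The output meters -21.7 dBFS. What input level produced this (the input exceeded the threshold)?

-17.7 dBFS

Remove make-up: -21.7 − 6 = -27.7 dBFS.
Post-compression overshoot = -27.7 − (-29.7) = 2 dB.
Undo the ratio: input overshoot = 2 × 6 = 12 dB, giving input = -17.7 dBFS.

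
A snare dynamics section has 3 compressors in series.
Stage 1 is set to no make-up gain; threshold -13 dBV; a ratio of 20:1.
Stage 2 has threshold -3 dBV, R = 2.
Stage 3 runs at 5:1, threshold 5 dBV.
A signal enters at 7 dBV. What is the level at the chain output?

Stage 1: overshoot 20 dB → 20/20 = 1 dB → -12 dBV.
Stage 2: -12 dBV is at or below the -3 dBV threshold — no compression; output -12 dBV.
Stage 3: -12 dBV is at or below the 5 dBV threshold — no compression; output -12 dBV.

-12 dBV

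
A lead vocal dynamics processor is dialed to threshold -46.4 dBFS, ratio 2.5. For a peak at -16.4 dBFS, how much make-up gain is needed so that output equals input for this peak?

18 dB

Without make-up, output = threshold + overshoot/2.5 = -46.4 + 12 = -34.4 dBFS.
Gap to target: 18 dB.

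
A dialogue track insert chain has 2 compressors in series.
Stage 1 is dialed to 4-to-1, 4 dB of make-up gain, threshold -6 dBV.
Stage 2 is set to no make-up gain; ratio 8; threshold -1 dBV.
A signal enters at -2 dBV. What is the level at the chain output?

Stage 1: -2 dBV is 4 dB over -6 dBV; at 4:1 that becomes 1 dB over, giving -5 dBV; +4 dB make-up → -1 dBV.
Stage 2: -1 dBV is at or below the -1 dBV threshold — no compression; output -1 dBV.

-1 dBV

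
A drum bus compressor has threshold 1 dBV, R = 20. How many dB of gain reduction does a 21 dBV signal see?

The signal is 20 dB above threshold.
A 20:1 ratio leaves 1 dB of that excess.
So the signal is attenuated by 20 − 1 = 19 dB.

19 dB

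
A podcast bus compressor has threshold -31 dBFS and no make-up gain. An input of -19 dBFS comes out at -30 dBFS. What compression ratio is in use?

Input overshoot = -19 − (-31) = 12 dB; output overshoot = -30 − (-31) = 1 dB.
Ratio = 12 / 1 = 12.

12:1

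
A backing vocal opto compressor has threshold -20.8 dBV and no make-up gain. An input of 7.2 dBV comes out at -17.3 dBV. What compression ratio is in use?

Input overshoot = 7.2 − (-20.8) = 28 dB; output overshoot = -17.3 − (-20.8) = 3.5 dB.
Ratio = 28 / 3.5 = 8.

8:1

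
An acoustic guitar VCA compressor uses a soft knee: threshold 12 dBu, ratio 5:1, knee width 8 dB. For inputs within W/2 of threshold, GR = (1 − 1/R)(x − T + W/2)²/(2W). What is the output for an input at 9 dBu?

x − T + W/2 = 9 − 12 + 4 = 1.
GR = (1 − 1/5) × 1² / 16 = 0.8 × 1 / 16 = 0.05 dB.
Output = 9 − 0.05 = 8.95 dBu.

8.95 dBu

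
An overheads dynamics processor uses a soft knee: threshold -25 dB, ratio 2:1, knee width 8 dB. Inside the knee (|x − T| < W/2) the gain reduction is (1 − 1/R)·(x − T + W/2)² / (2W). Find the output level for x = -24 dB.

x − T + W/2 = -24 − (-25) + 4 = 5.
GR = (1 − 1/2) × 5² / 16 = 0.5 × 25 / 16 = 0.78125 dB.
Output = -24 − 0.78125 = -24.78125 dB.

-24.78125 dB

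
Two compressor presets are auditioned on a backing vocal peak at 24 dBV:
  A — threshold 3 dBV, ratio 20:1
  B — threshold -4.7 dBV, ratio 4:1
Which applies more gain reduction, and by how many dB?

B, by 1.575 dB

A: overshoot 21 dB → output overshoot 1.05 dB → GR 19.95 dB.
B: overshoot 28.7 dB → output overshoot 7.175 dB → GR 21.525 dB.
Difference: 1.575 dB in favour of B.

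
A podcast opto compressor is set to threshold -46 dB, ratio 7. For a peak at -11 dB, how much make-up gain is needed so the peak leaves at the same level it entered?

The peak compresses to -46 + 35/7 = -41 dB.
To reach -11 dB requires -11 − (-41) = 30 dB of make-up.

30 dB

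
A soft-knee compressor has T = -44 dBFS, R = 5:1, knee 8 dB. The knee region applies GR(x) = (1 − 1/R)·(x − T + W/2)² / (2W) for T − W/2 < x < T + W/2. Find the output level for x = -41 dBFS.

x − T + W/2 = -41 − (-44) + 4 = 7.
GR = (1 − 1/5) × 7² / 16 = 0.8 × 49 / 16 = 2.45 dB.
Output = -41 − 2.45 = -43.45 dBFS.

-43.45 dBFS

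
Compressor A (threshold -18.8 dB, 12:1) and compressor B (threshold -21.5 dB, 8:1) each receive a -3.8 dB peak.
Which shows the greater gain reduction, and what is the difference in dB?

B, by 1.7375 dB

A: GR = 15 − 15/12 = 13.75 dB.
B: GR = 17.7 − 17.7/8 = 15.4875 dB.
B applies 1.7375 dB more gain reduction.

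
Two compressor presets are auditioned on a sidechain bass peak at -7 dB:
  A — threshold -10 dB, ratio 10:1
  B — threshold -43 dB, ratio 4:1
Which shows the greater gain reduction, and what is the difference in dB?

A: overshoot 3 dB → output overshoot 0.3 dB → GR 2.7 dB.
B: overshoot 36 dB → output overshoot 9 dB → GR 27 dB.
Difference: 24.3 dB in favour of B.

B, by 24.3 dB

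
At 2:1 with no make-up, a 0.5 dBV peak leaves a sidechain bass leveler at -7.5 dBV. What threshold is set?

Gain reduction = 0.5 − (-7.5) = 8 dB; output overshoot = GR / (R − 1) = 8 / 1 = 8 dB.
Threshold = output − output overshoot = -7.5 − 8 = -15.5 dBV.

-15.5 dBV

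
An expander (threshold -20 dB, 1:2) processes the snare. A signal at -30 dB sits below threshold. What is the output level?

-40 dB

Below threshold, a 1:2 expander applies gain = (2−1)×(T − x) of attenuation.
(2−1) × 10 = 10 dB, so output = -30 − 10 = -40 dB.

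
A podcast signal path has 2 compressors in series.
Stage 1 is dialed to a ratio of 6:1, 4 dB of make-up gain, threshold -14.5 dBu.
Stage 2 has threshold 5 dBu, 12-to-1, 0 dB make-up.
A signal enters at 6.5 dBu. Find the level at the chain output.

-7 dBu

Stage 1: 21 dB above -14.5 dBu, reduced 6:1 to 3.5 dB above → -11 dBu; +4 dB make-up → -7 dBu.
Stage 2: below threshold (-7 ≤ 5); passes unchanged; output -7 dBu.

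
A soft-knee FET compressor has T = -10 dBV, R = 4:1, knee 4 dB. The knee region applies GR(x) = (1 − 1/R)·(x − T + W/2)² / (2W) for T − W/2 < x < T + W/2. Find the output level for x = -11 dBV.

-11.09375 dBV

x − T + W/2 = -11 − (-10) + 2 = 1.
GR = (1 − 1/4) × 1² / 8 = 0.75 × 1 / 8 = 0.09375 dB.
Output = -11 − 0.09375 = -11.09375 dBV.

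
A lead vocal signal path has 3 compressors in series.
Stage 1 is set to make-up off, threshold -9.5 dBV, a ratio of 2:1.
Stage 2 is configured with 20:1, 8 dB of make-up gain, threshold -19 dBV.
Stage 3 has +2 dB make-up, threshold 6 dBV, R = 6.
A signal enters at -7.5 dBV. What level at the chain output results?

Stage 1: 2 dB above -9.5 dBV, reduced 2:1 to 1 dB above → -8.5 dBV.
Stage 2: overshoot 10.5 dB → 10.5/20 = 0.525 dB → -18.475 dBV; +8 dB make-up → -10.475 dBV.
Stage 3: below threshold (-10.475 ≤ 6); passes unchanged; make-up brings it to -8.475 dBV.

-8.475 dBV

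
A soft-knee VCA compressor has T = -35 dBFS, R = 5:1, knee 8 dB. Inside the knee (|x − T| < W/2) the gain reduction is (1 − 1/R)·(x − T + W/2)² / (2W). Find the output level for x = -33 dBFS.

x − T + W/2 = -33 − (-35) + 4 = 6.
GR = (1 − 1/5) × 6² / 16 = 0.8 × 36 / 16 = 1.8 dB.
Output = -33 − 1.8 = -34.8 dBFS.

-34.8 dBFS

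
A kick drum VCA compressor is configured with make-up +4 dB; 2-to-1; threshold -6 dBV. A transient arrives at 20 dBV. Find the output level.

11 dBV

The input is 26 dB above the -6 dBV threshold.
At 2:1 the overshoot is divided by 2, leaving 13 dB above threshold.
So the level is -6 + 13 = 7 dBV; make-up adds 4 dB, giving 11 dBV.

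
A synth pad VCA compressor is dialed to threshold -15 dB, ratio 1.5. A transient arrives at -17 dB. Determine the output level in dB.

-17 dB is 2 dB below the -15 dB threshold, so no gain reduction is applied.
Output = input = -17 dB.

-17 dB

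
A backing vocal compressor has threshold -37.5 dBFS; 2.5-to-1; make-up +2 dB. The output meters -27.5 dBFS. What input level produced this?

-17.5 dBFS

Stripping the +2 dB make-up gives -29.5 dBFS at the gain stage.
Post-compression overshoot = -29.5 − (-37.5) = 8 dB.
Undo the ratio: input overshoot = 8 × 2.5 = 20 dB, giving input = -17.5 dBFS.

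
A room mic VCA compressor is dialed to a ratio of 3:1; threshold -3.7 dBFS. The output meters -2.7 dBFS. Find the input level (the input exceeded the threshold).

-0.7 dBFS

That's 1 dB above the -3.7 dBFS threshold.
Undo the ratio: input overshoot = 1 × 3 = 3 dB, giving input = -0.7 dBFS.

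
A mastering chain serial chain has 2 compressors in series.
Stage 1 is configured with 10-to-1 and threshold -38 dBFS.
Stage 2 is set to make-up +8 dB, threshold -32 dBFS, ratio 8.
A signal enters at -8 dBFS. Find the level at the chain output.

-27 dBFS

Stage 1: overshoot 30 dB → 30/10 = 3 dB → -35 dBFS.
Stage 2: -35 dBFS is at or below the -32 dBFS threshold — no compression; make-up brings it to -27 dBFS.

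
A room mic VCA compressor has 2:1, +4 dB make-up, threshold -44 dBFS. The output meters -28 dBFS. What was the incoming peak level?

-20 dBFS

Stripping the +4 dB make-up gives -32 dBFS at the gain stage.
Post-compression overshoot = -32 − (-44) = 12 dB.
Before 2:1 compression the overshoot was 12 × 2 = 24 dB, so input = -44 + 24 = -20 dBFS.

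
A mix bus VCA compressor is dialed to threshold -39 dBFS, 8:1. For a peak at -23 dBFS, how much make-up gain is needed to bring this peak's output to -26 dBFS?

The peak compresses to -39 + 16/8 = -37 dBFS.
To reach -26 dBFS requires -26 − (-37) = 11 dB of make-up.

11 dB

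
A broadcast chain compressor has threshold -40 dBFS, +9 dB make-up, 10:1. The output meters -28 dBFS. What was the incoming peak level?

Stripping the +9 dB make-up gives -37 dBFS at the gain stage.
Post-compression overshoot = -37 − (-40) = 3 dB.
Before 10:1 compression the overshoot was 3 × 10 = 30 dB, so input = -40 + 30 = -10 dBFS.

-10 dBFS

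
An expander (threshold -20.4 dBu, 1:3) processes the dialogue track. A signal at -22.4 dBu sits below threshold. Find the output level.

The input is 2 dB below the -20.4 dBu threshold.
A 1:3 expander multiplies undershoot by 3: 2 × 3 = 6 dB below threshold.
Output = -20.4 − 6 = -26.4 dBu.

-26.4 dBu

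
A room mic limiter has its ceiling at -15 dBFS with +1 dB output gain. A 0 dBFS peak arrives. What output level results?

A brickwall limiter is an ∞:1 compressor: any input above the ceiling is clamped to -15 dBFS.
Output gain then adds 1 dB: -15 + 1 = -14 dBFS.

-14 dBFS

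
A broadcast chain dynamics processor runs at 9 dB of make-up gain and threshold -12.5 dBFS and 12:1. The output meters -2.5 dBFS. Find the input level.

-0.5 dBFS

Remove make-up: -2.5 − 9 = -11.5 dBFS.
Post-compression overshoot = -11.5 − (-12.5) = 1 dB.
Before 12:1 compression the overshoot was 1 × 12 = 12 dB, so input = -12.5 + 12 = -0.5 dBFS.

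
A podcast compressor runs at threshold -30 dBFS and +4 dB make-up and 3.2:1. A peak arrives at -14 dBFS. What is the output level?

-21 dBFS

The input is 16 dB above the -30 dBFS threshold.
The 16 dB excess becomes 5 dB after 3.2:1 reduction.
That puts the output at -25 dBFS; make-up adds 4 dB, giving -21 dBFS.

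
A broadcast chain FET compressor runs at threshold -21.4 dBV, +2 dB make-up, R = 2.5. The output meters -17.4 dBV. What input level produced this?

Remove make-up: -17.4 − 2 = -19.4 dBV.
Post-compression overshoot = -19.4 − (-21.4) = 2 dB.
Undo the ratio: input overshoot = 2 × 2.5 = 5 dB, giving input = -16.4 dBV.

-16.4 dBV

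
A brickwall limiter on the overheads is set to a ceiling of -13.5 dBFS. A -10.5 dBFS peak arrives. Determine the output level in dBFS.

At ∞:1, everything above -13.5 dBFS is held at the ceiling.

-13.5 dBFS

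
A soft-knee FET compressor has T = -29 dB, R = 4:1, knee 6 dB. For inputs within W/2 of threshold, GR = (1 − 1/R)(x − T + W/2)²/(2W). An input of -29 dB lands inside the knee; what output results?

-29.5625 dB

x − T + W/2 = -29 − (-29) + 3 = 3.
GR = (1 − 1/4) × 3² / 12 = 0.75 × 9 / 12 = 0.5625 dB.
Output = -29 − 0.5625 = -29.5625 dB.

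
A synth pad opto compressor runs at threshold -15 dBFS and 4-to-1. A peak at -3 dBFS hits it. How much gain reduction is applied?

9 dB

The signal is 12 dB above threshold.
After 4:1 compression the overshoot becomes 12/4 = 3 dB.
So the signal is attenuated by 12 − 3 = 9 dB.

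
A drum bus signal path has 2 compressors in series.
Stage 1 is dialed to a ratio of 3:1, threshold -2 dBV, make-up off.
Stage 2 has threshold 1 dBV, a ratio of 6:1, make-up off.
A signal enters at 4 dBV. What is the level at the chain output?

0 dBV

Stage 1: 4 dBV is 6 dB over -2 dBV; at 3:1 that becomes 2 dB over, giving 0 dBV.
Stage 2: 0 dBV is at or below the 1 dBV threshold — no compression; output 0 dBV.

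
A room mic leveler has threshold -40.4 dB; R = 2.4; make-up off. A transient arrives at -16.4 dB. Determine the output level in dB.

-30.4 dB

The input is 24 dB above the -40.4 dB threshold.
The 24 dB excess becomes 10 dB after 2.4:1 reduction.
That puts the output at -30.4 dB.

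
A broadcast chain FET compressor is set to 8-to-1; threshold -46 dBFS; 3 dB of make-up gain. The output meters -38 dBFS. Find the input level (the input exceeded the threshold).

-6 dBFS

Before make-up, the level was -38 − 3 = -41 dBFS.
The compressed level sits -41 − (-46) = 5 dB over threshold.
Input overshoot = R × output overshoot = 40 dB → input = -46 + 40 = -6 dBFS.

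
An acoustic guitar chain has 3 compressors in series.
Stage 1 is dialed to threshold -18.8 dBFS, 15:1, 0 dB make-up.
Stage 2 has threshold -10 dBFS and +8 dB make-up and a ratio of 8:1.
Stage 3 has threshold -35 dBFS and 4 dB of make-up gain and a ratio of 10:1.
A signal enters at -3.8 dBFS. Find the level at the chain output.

-28.48 dBFS

Stage 1: 15 dB above -18.8 dBFS, reduced 15:1 to 1 dB above → -17.8 dBFS.
Stage 2: below threshold (-17.8 ≤ -10); passes unchanged; make-up brings it to -9.8 dBFS.
Stage 3: 25.2 dB above -35 dBFS, reduced 10:1 to 2.52 dB above → -32.48 dBFS; +4 dB make-up → -28.48 dBFS.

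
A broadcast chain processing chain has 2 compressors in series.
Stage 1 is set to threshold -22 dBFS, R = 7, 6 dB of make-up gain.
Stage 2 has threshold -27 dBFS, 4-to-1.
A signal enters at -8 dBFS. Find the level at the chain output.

-23.75 dBFS

Stage 1: 14 dB above -22 dBFS, reduced 7:1 to 2 dB above → -20 dBFS; +6 dB make-up → -14 dBFS.
Stage 2: -14 dBFS is 13 dB over -27 dBFS; at 4:1 that becomes 3.25 dB over, giving -23.75 dBFS.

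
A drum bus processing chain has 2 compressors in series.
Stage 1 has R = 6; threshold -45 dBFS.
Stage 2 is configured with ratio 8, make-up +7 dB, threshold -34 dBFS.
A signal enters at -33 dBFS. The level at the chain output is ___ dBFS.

Stage 1: overshoot 12 dB → 12/6 = 2 dB → -43 dBFS.
Stage 2: -43 dBFS is at or below the -34 dBFS threshold — no compression; make-up brings it to -36 dBFS.

-36 dBFS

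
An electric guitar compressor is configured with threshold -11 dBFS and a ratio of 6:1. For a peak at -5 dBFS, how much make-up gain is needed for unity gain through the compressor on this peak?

The peak compresses to -11 + 6/6 = -10 dBFS.
To reach -5 dBFS requires -5 − (-10) = 5 dB of make-up.

5 dB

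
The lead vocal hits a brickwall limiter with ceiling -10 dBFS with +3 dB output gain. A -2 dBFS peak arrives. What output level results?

-7 dBFS

At ∞:1, everything above -10 dBFS is held at the ceiling.
Output gain then adds 3 dB: -10 + 3 = -7 dBFS.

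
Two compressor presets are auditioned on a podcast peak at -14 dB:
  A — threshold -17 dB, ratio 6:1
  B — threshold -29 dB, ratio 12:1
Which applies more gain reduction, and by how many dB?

B, by 11.25 dB

A: 3 dB over, compressed to 0.5 dB over, so 2.5 dB of GR.
B: 15 dB over, compressed to 1.25 dB over, so 13.75 dB of GR.
B applies 11.25 dB more gain reduction.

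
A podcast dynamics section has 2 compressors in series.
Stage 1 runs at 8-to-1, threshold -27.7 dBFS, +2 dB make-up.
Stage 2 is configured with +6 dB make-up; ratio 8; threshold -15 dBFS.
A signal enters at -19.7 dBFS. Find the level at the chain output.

Stage 1: -19.7 dBFS is 8 dB over -27.7 dBFS; at 8:1 that becomes 1 dB over, giving -26.7 dBFS; +2 dB make-up → -24.7 dBFS.
Stage 2: below threshold (-24.7 ≤ -15); passes unchanged; make-up brings it to -18.7 dBFS.

-18.7 dBFS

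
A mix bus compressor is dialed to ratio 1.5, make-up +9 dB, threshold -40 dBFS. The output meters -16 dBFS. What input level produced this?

Before make-up, the level was -16 − 9 = -25 dBFS.
Post-compression overshoot = -25 − (-40) = 15 dB.
Undo the ratio: input overshoot = 15 × 1.5 = 22.5 dB, giving input = -17.5 dBFS.

-17.5 dBFS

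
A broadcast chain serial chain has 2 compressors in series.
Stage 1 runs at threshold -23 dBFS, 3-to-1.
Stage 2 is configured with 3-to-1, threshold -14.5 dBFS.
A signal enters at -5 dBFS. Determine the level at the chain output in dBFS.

Stage 1: 18 dB above -23 dBFS, reduced 3:1 to 6 dB above → -17 dBFS.
Stage 2: -17 dBFS is at or below the -14.5 dBFS threshold — no compression; output -17 dBFS.

-17 dBFS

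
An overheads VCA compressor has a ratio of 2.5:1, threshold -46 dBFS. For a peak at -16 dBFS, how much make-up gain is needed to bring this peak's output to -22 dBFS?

12 dB

The peak compresses to -46 + 30/2.5 = -34 dBFS.
To reach -22 dBFS requires -22 − (-34) = 12 dB of make-up.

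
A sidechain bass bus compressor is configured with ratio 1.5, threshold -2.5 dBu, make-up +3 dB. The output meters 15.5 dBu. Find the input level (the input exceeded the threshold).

Stripping the +3 dB make-up gives 12.5 dBu at the gain stage.
Post-compression overshoot = 12.5 − (-2.5) = 15 dB.
Input overshoot = R × output overshoot = 22.5 dB → input = -2.5 + 22.5 = 20 dBu.

20 dBu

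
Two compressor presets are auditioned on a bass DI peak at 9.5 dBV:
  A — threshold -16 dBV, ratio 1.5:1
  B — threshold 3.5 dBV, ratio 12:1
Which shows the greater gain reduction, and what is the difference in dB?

A: overshoot 25.5 dB → output overshoot 17 dB → GR 8.5 dB.
B: overshoot 6 dB → output overshoot 0.5 dB → GR 5.5 dB.
A applies 3 dB more gain reduction.

A, by 3 dB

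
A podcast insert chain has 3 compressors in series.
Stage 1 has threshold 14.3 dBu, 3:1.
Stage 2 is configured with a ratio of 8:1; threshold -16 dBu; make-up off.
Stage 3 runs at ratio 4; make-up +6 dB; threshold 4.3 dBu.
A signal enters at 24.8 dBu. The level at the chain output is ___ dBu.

Stage 1: 24.8 dBu is 10.5 dB over 14.3 dBu; at 3:1 that becomes 3.5 dB over, giving 17.8 dBu.
Stage 2: overshoot 33.8 dB → 33.8/8 = 4.225 dB → -11.775 dBu.
Stage 3: -11.775 dBu is at or below the 4.3 dBu threshold — no compression; make-up brings it to -5.775 dBu.

-5.775 dBu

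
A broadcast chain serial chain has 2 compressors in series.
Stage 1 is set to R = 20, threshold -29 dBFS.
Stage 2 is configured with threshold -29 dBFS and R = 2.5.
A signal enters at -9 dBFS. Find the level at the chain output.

-28.6 dBFS

Stage 1: 20 dB above -29 dBFS, reduced 20:1 to 1 dB above → -28 dBFS.
Stage 2: overshoot 1 dB → 1/2.5 = 0.4 dB → -28.6 dBFS.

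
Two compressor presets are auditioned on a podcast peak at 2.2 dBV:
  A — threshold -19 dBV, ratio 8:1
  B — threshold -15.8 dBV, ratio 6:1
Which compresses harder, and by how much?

A: 21.2 dB over, compressed to 2.65 dB over, so 18.55 dB of GR.
B: 18 dB over, compressed to 3 dB over, so 15 dB of GR.
A reduces 3.55 dB more.

A, by 3.55 dB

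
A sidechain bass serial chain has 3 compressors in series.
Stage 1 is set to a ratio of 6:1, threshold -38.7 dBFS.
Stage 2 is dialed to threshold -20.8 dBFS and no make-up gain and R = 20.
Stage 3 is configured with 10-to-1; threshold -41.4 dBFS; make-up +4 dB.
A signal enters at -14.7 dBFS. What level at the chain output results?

Stage 1: overshoot 24 dB → 24/6 = 4 dB → -34.7 dBFS.
Stage 2: -34.7 dBFS is at or below the -20.8 dBFS threshold — no compression; output -34.7 dBFS.
Stage 3: overshoot 6.7 dB → 6.7/10 = 0.67 dB → -40.73 dBFS; +4 dB make-up → -36.73 dBFS.

-36.73 dBFS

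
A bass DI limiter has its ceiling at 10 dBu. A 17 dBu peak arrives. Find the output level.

10 dBu

The limiter clamps the peak to its 10 dBu ceiling.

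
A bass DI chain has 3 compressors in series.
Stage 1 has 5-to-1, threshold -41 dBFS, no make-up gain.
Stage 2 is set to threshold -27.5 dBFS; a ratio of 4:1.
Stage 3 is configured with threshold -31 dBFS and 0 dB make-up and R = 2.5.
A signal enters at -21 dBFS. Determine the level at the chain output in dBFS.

-37 dBFS

Stage 1: 20 dB above -41 dBFS, reduced 5:1 to 4 dB above → -37 dBFS.
Stage 2: below threshold (-37 ≤ -27.5); passes unchanged; output -37 dBFS.
Stage 3: -37 dBFS ≤ -31 dBFS, so stage 3 doesn't engage; output -37 dBFS.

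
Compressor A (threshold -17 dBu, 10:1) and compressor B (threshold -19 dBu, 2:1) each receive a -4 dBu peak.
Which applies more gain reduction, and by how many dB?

A, by 4.2 dB

A: 13 dB over, compressed to 1.3 dB over, so 11.7 dB of GR.
B: 15 dB over, compressed to 7.5 dB over, so 7.5 dB of GR.
Difference: 4.2 dB in favour of A.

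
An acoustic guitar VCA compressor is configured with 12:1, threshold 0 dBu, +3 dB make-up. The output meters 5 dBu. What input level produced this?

Before make-up, the level was 5 − 3 = 2 dBu.
Post-compression overshoot = 2 − 0 = 2 dB.
Input overshoot = R × output overshoot = 24 dB → input = 0 + 24 = 24 dBu.

24 dBu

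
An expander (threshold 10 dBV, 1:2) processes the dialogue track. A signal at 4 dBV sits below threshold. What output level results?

Below threshold, a 1:2 expander applies gain = (2−1)×(T − x) of attenuation.
(2−1) × 6 = 6 dB, so output = 4 − 6 = -2 dBV.

-2 dBV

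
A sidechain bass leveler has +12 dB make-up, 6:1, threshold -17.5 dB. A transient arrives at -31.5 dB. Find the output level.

-31.5 dB is 14 dB below the -17.5 dB threshold, so no gain reduction is applied.
Make-up gain adds 12 dB: -31.5 + 12 = -19.5 dB.

-19.5 dB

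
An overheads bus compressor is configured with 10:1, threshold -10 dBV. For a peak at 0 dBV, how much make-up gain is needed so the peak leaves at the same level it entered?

9 dB

The peak compresses to -10 + 10/10 = -9 dBV.
To reach 0 dBV requires 0 − (-9) = 9 dB of make-up.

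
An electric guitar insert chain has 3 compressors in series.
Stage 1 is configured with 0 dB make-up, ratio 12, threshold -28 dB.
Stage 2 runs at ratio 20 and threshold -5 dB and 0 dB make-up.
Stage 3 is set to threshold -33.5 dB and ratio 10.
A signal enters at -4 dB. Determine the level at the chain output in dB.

-32.75 dB

Stage 1: 24 dB above -28 dB, reduced 12:1 to 2 dB above → -26 dB.
Stage 2: below threshold (-26 ≤ -5); passes unchanged; output -26 dB.
Stage 3: overshoot 7.5 dB → 7.5/10 = 0.75 dB → -32.75 dB.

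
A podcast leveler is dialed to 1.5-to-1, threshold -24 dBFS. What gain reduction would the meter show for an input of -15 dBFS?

-15 dBFS exceeds the threshold by 9 dB.
A 1.5:1 ratio leaves 6 dB of that excess.
GR = overshoot in − overshoot out = 9 − 6 = 3 dB.

3 dB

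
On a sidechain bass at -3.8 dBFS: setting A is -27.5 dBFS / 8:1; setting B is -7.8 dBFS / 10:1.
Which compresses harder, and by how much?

A: overshoot 23.7 dB → output overshoot 2.9625 dB → GR 20.7375 dB.
B: overshoot 4 dB → output overshoot 0.4 dB → GR 3.6 dB.
A reduces 17.1375 dB more.

A, by 17.1375 dB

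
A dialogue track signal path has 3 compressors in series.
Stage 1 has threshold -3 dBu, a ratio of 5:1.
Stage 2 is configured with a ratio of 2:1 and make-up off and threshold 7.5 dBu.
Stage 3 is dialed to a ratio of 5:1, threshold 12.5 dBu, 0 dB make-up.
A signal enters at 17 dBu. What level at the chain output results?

Stage 1: 17 dBu is 20 dB over -3 dBu; at 5:1 that becomes 4 dB over, giving 1 dBu.
Stage 2: below threshold (1 ≤ 7.5); passes unchanged; output 1 dBu.
Stage 3: below threshold (1 ≤ 12.5); passes unchanged; output 1 dBu.

1 dBu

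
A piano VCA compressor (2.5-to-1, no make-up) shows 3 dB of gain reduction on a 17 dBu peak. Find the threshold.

Gain reduction = 17 − 14 = 3 dB; output overshoot = GR / (R − 1) = 3 / 1.5 = 2 dB.
Threshold = output − output overshoot = 14 − 2 = 12 dBu.

12 dBu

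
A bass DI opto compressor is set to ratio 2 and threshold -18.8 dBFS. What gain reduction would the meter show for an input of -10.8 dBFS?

-10.8 dBFS exceeds the threshold by 8 dB.
After 2:1 compression the overshoot becomes 8/2 = 4 dB.
Gain reduction = 8 − 4 = 4 dB.

4 dB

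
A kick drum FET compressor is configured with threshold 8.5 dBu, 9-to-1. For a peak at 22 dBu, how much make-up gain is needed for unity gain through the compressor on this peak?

12 dB

Without make-up, output = threshold + overshoot/9 = 8.5 + 1.5 = 10 dBu.
Gap to target: 12 dB.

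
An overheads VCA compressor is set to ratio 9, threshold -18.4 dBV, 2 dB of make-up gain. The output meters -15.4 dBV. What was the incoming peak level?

-9.4 dBV

Before make-up, the level was -15.4 − 2 = -17.4 dBV.
The compressed level sits -17.4 − (-18.4) = 1 dB over threshold.
Input overshoot = R × output overshoot = 9 dB → input = -18.4 + 9 = -9.4 dBV.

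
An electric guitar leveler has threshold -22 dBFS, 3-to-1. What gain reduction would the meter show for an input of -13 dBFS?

The signal is 9 dB above threshold.
A 3:1 ratio leaves 3 dB of that excess.
GR = overshoot in − overshoot out = 9 − 3 = 6 dB.

6 dB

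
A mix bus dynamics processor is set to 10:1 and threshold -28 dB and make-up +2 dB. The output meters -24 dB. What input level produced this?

-8 dB

Remove make-up: -24 − 2 = -26 dB.
That's 2 dB above the -28 dB threshold.
Undo the ratio: input overshoot = 2 × 10 = 20 dB, giving input = -8 dB.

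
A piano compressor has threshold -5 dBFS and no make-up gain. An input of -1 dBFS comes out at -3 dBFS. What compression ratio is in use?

Input overshoot = -1 − (-5) = 4 dB; output overshoot = -3 − (-5) = 2 dB.
Ratio = 4 / 2 = 2.

2:1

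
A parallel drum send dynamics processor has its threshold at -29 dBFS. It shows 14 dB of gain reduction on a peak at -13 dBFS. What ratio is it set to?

Input overshoot = -13 − (-29) = 16 dB.
Output overshoot = 16 − 14 = 2 dB.
Ratio = input overshoot / output overshoot = 16 / 2 = 8.

8:1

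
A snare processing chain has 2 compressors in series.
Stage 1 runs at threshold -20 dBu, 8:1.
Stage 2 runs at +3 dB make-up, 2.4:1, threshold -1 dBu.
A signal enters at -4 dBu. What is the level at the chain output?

Stage 1: overshoot 16 dB → 16/8 = 2 dB → -18 dBu.
Stage 2: -18 dBu ≤ -1 dBu, so stage 2 doesn't engage; make-up brings it to -15 dBu.

-15 dBu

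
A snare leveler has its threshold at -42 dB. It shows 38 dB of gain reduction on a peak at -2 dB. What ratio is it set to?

20:1

Input overshoot = -2 − (-42) = 40 dB.
Output overshoot = 40 − 38 = 2 dB.
Ratio = input overshoot / output overshoot = 40 / 2 = 20.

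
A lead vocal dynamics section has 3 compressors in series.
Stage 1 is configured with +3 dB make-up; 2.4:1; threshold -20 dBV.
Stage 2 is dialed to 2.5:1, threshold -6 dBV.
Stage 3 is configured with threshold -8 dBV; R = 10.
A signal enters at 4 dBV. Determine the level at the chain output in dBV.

Stage 1: 24 dB above -20 dBV, reduced 2.4:1 to 10 dB above → -10 dBV; +3 dB make-up → -7 dBV.
Stage 2: below threshold (-7 ≤ -6); passes unchanged; output -7 dBV.
Stage 3: -7 dBV is 1 dB over -8 dBV; at 10:1 that becomes 0.1 dB over, giving -7.9 dBV.

-7.9 dBV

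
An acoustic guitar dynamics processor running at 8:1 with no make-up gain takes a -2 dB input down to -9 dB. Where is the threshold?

Input is 8 dB above T (since output overshoot × R = input overshoot: (-9 − T)·8 = -2 − T gives T = -10 dB).
Check: -10 + (-2 − (-10))/8 = -10 + 1 = -9 dB. ✓

-10 dB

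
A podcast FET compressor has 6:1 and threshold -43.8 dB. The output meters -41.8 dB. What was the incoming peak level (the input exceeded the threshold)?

The compressed level sits -41.8 − (-43.8) = 2 dB over threshold.
Input overshoot = R × output overshoot = 12 dB → input = -43.8 + 12 = -31.8 dB.

-31.8 dB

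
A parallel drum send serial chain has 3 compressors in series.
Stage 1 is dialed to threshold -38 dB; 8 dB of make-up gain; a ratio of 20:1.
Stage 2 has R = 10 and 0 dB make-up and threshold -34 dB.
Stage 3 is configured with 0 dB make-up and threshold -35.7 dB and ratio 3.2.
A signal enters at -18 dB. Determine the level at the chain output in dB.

-35.0125 dB

Stage 1: -18 dB is 20 dB over -38 dB; at 20:1 that becomes 1 dB over, giving -37 dB; +8 dB make-up → -29 dB.
Stage 2: 5 dB above -34 dB, reduced 10:1 to 0.5 dB above → -33.5 dB.
Stage 3: -33.5 dB is 2.2 dB over -35.7 dB; at 3.2:1 that becomes 0.6875 dB over, giving -35.0125 dB.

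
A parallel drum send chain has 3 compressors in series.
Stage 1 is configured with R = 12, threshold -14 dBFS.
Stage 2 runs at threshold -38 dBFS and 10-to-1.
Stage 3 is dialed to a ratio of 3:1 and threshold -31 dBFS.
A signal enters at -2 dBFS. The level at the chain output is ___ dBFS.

Stage 1: overshoot 12 dB → 12/12 = 1 dB → -13 dBFS.
Stage 2: overshoot 25 dB → 25/10 = 2.5 dB → -35.5 dBFS.
Stage 3: below threshold (-35.5 ≤ -31); passes unchanged; output -35.5 dBFS.

-35.5 dBFS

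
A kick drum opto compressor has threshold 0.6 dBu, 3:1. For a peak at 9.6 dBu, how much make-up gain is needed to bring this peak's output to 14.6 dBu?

The peak compresses to 0.6 + 9/3 = 3.6 dBu.
To reach 14.6 dBu requires 14.6 − 3.6 = 11 dB of make-up.

11 dB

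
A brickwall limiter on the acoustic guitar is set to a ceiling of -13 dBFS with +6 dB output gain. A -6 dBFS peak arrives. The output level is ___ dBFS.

-7 dBFS

At ∞:1, everything above -13 dBFS is held at the ceiling.
Output gain then adds 6 dB: -13 + 6 = -7 dBFS.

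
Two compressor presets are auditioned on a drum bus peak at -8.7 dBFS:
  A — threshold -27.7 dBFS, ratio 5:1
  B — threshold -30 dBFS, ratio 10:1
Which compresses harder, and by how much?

B, by 3.97 dB

A: GR = 19 − 19/5 = 15.2 dB.
B: GR = 21.3 − 21.3/10 = 19.17 dB.
B applies 3.97 dB more gain reduction.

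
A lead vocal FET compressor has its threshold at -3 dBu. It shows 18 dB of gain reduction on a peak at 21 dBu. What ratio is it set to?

Input overshoot = 21 − (-3) = 24 dB.
Output overshoot = 24 − 18 = 6 dB.
Ratio = input overshoot / output overshoot = 24 / 6 = 4.

4:1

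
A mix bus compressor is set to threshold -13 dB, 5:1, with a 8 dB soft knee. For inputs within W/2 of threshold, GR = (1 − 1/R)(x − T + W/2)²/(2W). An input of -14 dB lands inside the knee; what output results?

-14.45 dB

x − T + W/2 = -14 − (-13) + 4 = 3.
GR = (1 − 1/5) × 3² / 16 = 0.8 × 9 / 16 = 0.45 dB.
Output = -14 − 0.45 = -14.45 dB.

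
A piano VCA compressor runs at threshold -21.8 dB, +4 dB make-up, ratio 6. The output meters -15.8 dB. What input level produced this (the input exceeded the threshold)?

-9.8 dB

Remove make-up: -15.8 − 4 = -19.8 dB.
Post-compression overshoot = -19.8 − (-21.8) = 2 dB.
Input overshoot = R × output overshoot = 12 dB → input = -21.8 + 12 = -9.8 dB.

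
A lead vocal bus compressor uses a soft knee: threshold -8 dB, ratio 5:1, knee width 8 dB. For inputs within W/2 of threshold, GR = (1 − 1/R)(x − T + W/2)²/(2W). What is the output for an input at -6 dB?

-7.8 dB

x − T + W/2 = -6 − (-8) + 4 = 6.
GR = (1 − 1/5) × 6² / 16 = 0.8 × 36 / 16 = 1.8 dB.
Output = -6 − 1.8 = -7.8 dB.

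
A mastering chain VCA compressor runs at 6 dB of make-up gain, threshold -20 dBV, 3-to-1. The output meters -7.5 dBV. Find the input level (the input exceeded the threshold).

Stripping the +6 dB make-up gives -13.5 dBV at the gain stage.
Post-compression overshoot = -13.5 − (-20) = 6.5 dB.
Input overshoot = R × output overshoot = 19.5 dB → input = -20 + 19.5 = -0.5 dBV.

-0.5 dBV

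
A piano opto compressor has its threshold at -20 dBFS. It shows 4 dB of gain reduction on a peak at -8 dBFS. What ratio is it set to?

Input overshoot = -8 − (-20) = 12 dB.
Output overshoot = 12 − 4 = 8 dB.
Ratio = input overshoot / output overshoot = 12 / 8 = 1.5.

1.5:1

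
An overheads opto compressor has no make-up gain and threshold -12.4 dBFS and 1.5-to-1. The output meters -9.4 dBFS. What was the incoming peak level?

Post-compression overshoot = -9.4 − (-12.4) = 3 dB.
Input overshoot = R × output overshoot = 4.5 dB → input = -12.4 + 4.5 = -7.9 dBFS.

-7.9 dBFS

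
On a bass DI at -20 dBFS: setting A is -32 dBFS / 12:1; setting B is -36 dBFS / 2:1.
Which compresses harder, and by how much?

A: 12 dB over, compressed to 1 dB over, so 11 dB of GR.
B: 16 dB over, compressed to 8 dB over, so 8 dB of GR.
A applies 3 dB more gain reduction.

A, by 3 dB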